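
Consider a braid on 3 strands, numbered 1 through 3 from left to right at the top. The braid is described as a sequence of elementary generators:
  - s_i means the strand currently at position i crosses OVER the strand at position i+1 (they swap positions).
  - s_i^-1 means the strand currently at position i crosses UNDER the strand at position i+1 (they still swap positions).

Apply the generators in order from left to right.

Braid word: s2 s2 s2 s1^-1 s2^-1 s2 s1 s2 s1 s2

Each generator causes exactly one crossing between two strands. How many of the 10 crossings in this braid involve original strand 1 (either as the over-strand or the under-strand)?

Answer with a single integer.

Gen 1: crossing 2x3. Involves strand 1? no. Count so far: 0
Gen 2: crossing 3x2. Involves strand 1? no. Count so far: 0
Gen 3: crossing 2x3. Involves strand 1? no. Count so far: 0
Gen 4: crossing 1x3. Involves strand 1? yes. Count so far: 1
Gen 5: crossing 1x2. Involves strand 1? yes. Count so far: 2
Gen 6: crossing 2x1. Involves strand 1? yes. Count so far: 3
Gen 7: crossing 3x1. Involves strand 1? yes. Count so far: 4
Gen 8: crossing 3x2. Involves strand 1? no. Count so far: 4
Gen 9: crossing 1x2. Involves strand 1? yes. Count so far: 5
Gen 10: crossing 1x3. Involves strand 1? yes. Count so far: 6

Answer: 6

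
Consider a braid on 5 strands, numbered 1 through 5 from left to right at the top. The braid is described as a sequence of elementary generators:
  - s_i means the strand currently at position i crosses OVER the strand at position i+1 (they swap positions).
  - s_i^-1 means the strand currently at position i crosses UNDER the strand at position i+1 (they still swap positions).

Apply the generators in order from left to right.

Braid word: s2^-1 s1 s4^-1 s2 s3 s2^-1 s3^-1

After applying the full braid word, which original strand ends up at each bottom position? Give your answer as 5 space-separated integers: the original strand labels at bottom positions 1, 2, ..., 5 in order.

Gen 1 (s2^-1): strand 2 crosses under strand 3. Perm now: [1 3 2 4 5]
Gen 2 (s1): strand 1 crosses over strand 3. Perm now: [3 1 2 4 5]
Gen 3 (s4^-1): strand 4 crosses under strand 5. Perm now: [3 1 2 5 4]
Gen 4 (s2): strand 1 crosses over strand 2. Perm now: [3 2 1 5 4]
Gen 5 (s3): strand 1 crosses over strand 5. Perm now: [3 2 5 1 4]
Gen 6 (s2^-1): strand 2 crosses under strand 5. Perm now: [3 5 2 1 4]
Gen 7 (s3^-1): strand 2 crosses under strand 1. Perm now: [3 5 1 2 4]

Answer: 3 5 1 2 4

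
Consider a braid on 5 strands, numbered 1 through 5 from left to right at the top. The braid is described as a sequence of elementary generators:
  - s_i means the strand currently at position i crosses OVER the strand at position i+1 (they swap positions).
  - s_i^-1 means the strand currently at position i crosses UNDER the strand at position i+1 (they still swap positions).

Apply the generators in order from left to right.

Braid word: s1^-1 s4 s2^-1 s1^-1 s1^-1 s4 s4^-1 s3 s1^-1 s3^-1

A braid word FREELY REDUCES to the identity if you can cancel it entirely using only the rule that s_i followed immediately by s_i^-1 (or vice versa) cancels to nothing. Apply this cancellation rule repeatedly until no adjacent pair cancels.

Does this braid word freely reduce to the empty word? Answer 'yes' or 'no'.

Gen 1 (s1^-1): push. Stack: [s1^-1]
Gen 2 (s4): push. Stack: [s1^-1 s4]
Gen 3 (s2^-1): push. Stack: [s1^-1 s4 s2^-1]
Gen 4 (s1^-1): push. Stack: [s1^-1 s4 s2^-1 s1^-1]
Gen 5 (s1^-1): push. Stack: [s1^-1 s4 s2^-1 s1^-1 s1^-1]
Gen 6 (s4): push. Stack: [s1^-1 s4 s2^-1 s1^-1 s1^-1 s4]
Gen 7 (s4^-1): cancels prior s4. Stack: [s1^-1 s4 s2^-1 s1^-1 s1^-1]
Gen 8 (s3): push. Stack: [s1^-1 s4 s2^-1 s1^-1 s1^-1 s3]
Gen 9 (s1^-1): push. Stack: [s1^-1 s4 s2^-1 s1^-1 s1^-1 s3 s1^-1]
Gen 10 (s3^-1): push. Stack: [s1^-1 s4 s2^-1 s1^-1 s1^-1 s3 s1^-1 s3^-1]
Reduced word: s1^-1 s4 s2^-1 s1^-1 s1^-1 s3 s1^-1 s3^-1

Answer: no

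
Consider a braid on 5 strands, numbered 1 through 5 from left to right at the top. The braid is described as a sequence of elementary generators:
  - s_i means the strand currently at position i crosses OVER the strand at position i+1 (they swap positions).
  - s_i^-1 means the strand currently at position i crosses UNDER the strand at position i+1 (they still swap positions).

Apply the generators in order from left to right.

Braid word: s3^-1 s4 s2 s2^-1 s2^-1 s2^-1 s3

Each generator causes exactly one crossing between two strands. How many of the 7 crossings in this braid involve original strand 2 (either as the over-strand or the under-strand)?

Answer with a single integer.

Answer: 4

Derivation:
Gen 1: crossing 3x4. Involves strand 2? no. Count so far: 0
Gen 2: crossing 3x5. Involves strand 2? no. Count so far: 0
Gen 3: crossing 2x4. Involves strand 2? yes. Count so far: 1
Gen 4: crossing 4x2. Involves strand 2? yes. Count so far: 2
Gen 5: crossing 2x4. Involves strand 2? yes. Count so far: 3
Gen 6: crossing 4x2. Involves strand 2? yes. Count so far: 4
Gen 7: crossing 4x5. Involves strand 2? no. Count so far: 4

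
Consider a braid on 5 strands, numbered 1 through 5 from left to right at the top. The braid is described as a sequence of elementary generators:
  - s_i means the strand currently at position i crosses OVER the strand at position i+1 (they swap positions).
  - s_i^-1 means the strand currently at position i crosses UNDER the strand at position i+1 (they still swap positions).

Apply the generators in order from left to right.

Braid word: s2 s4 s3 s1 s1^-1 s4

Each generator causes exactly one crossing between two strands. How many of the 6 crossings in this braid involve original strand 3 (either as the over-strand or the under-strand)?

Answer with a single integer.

Gen 1: crossing 2x3. Involves strand 3? yes. Count so far: 1
Gen 2: crossing 4x5. Involves strand 3? no. Count so far: 1
Gen 3: crossing 2x5. Involves strand 3? no. Count so far: 1
Gen 4: crossing 1x3. Involves strand 3? yes. Count so far: 2
Gen 5: crossing 3x1. Involves strand 3? yes. Count so far: 3
Gen 6: crossing 2x4. Involves strand 3? no. Count so far: 3

Answer: 3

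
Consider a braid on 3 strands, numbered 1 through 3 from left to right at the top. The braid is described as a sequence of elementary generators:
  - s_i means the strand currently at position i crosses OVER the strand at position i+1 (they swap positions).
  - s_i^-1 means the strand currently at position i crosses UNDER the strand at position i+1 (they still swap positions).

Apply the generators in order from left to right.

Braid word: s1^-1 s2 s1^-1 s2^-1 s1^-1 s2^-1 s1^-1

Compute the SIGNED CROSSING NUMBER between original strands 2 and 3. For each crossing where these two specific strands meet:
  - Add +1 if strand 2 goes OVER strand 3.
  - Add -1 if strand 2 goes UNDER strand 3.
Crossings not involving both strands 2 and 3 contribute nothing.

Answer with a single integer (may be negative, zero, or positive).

Answer: 0

Derivation:
Gen 1: crossing 1x2. Both 2&3? no. Sum: 0
Gen 2: crossing 1x3. Both 2&3? no. Sum: 0
Gen 3: 2 under 3. Both 2&3? yes. Contrib: -1. Sum: -1
Gen 4: crossing 2x1. Both 2&3? no. Sum: -1
Gen 5: crossing 3x1. Both 2&3? no. Sum: -1
Gen 6: 3 under 2. Both 2&3? yes. Contrib: +1. Sum: 0
Gen 7: crossing 1x2. Both 2&3? no. Sum: 0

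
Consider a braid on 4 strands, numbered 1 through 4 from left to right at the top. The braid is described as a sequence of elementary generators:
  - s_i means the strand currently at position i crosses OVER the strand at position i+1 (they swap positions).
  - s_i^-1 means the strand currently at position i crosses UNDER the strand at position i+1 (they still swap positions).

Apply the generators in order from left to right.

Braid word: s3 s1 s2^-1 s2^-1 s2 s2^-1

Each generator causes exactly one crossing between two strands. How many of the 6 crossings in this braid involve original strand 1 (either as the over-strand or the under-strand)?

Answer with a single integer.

Answer: 5

Derivation:
Gen 1: crossing 3x4. Involves strand 1? no. Count so far: 0
Gen 2: crossing 1x2. Involves strand 1? yes. Count so far: 1
Gen 3: crossing 1x4. Involves strand 1? yes. Count so far: 2
Gen 4: crossing 4x1. Involves strand 1? yes. Count so far: 3
Gen 5: crossing 1x4. Involves strand 1? yes. Count so far: 4
Gen 6: crossing 4x1. Involves strand 1? yes. Count so far: 5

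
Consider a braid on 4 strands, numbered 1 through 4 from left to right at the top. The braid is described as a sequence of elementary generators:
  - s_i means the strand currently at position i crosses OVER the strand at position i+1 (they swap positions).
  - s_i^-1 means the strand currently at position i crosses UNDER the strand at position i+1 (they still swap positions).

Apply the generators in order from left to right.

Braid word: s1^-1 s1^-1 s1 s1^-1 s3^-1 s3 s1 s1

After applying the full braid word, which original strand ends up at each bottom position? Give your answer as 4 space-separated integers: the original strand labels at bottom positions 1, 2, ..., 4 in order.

Gen 1 (s1^-1): strand 1 crosses under strand 2. Perm now: [2 1 3 4]
Gen 2 (s1^-1): strand 2 crosses under strand 1. Perm now: [1 2 3 4]
Gen 3 (s1): strand 1 crosses over strand 2. Perm now: [2 1 3 4]
Gen 4 (s1^-1): strand 2 crosses under strand 1. Perm now: [1 2 3 4]
Gen 5 (s3^-1): strand 3 crosses under strand 4. Perm now: [1 2 4 3]
Gen 6 (s3): strand 4 crosses over strand 3. Perm now: [1 2 3 4]
Gen 7 (s1): strand 1 crosses over strand 2. Perm now: [2 1 3 4]
Gen 8 (s1): strand 2 crosses over strand 1. Perm now: [1 2 3 4]

Answer: 1 2 3 4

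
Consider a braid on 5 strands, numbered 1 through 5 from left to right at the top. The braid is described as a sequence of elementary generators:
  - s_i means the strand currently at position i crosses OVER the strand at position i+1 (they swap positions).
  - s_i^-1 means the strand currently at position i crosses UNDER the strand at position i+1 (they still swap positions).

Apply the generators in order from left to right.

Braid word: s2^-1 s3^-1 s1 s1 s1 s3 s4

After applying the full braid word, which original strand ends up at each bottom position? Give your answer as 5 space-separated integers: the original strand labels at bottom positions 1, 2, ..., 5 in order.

Gen 1 (s2^-1): strand 2 crosses under strand 3. Perm now: [1 3 2 4 5]
Gen 2 (s3^-1): strand 2 crosses under strand 4. Perm now: [1 3 4 2 5]
Gen 3 (s1): strand 1 crosses over strand 3. Perm now: [3 1 4 2 5]
Gen 4 (s1): strand 3 crosses over strand 1. Perm now: [1 3 4 2 5]
Gen 5 (s1): strand 1 crosses over strand 3. Perm now: [3 1 4 2 5]
Gen 6 (s3): strand 4 crosses over strand 2. Perm now: [3 1 2 4 5]
Gen 7 (s4): strand 4 crosses over strand 5. Perm now: [3 1 2 5 4]

Answer: 3 1 2 5 4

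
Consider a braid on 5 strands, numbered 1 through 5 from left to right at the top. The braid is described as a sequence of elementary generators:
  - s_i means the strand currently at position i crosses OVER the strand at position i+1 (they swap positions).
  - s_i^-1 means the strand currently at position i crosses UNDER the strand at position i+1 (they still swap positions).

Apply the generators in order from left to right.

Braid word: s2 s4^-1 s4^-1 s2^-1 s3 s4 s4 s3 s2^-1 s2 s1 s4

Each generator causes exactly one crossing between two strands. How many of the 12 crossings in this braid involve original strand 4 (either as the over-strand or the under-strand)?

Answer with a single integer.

Gen 1: crossing 2x3. Involves strand 4? no. Count so far: 0
Gen 2: crossing 4x5. Involves strand 4? yes. Count so far: 1
Gen 3: crossing 5x4. Involves strand 4? yes. Count so far: 2
Gen 4: crossing 3x2. Involves strand 4? no. Count so far: 2
Gen 5: crossing 3x4. Involves strand 4? yes. Count so far: 3
Gen 6: crossing 3x5. Involves strand 4? no. Count so far: 3
Gen 7: crossing 5x3. Involves strand 4? no. Count so far: 3
Gen 8: crossing 4x3. Involves strand 4? yes. Count so far: 4
Gen 9: crossing 2x3. Involves strand 4? no. Count so far: 4
Gen 10: crossing 3x2. Involves strand 4? no. Count so far: 4
Gen 11: crossing 1x2. Involves strand 4? no. Count so far: 4
Gen 12: crossing 4x5. Involves strand 4? yes. Count so far: 5

Answer: 5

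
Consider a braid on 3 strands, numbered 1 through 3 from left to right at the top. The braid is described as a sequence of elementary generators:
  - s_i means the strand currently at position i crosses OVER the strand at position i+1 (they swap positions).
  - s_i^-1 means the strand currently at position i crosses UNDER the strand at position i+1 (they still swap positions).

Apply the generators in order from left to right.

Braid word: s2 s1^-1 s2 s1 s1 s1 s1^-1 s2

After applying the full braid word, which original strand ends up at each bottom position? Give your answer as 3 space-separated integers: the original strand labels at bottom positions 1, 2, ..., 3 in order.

Gen 1 (s2): strand 2 crosses over strand 3. Perm now: [1 3 2]
Gen 2 (s1^-1): strand 1 crosses under strand 3. Perm now: [3 1 2]
Gen 3 (s2): strand 1 crosses over strand 2. Perm now: [3 2 1]
Gen 4 (s1): strand 3 crosses over strand 2. Perm now: [2 3 1]
Gen 5 (s1): strand 2 crosses over strand 3. Perm now: [3 2 1]
Gen 6 (s1): strand 3 crosses over strand 2. Perm now: [2 3 1]
Gen 7 (s1^-1): strand 2 crosses under strand 3. Perm now: [3 2 1]
Gen 8 (s2): strand 2 crosses over strand 1. Perm now: [3 1 2]

Answer: 3 1 2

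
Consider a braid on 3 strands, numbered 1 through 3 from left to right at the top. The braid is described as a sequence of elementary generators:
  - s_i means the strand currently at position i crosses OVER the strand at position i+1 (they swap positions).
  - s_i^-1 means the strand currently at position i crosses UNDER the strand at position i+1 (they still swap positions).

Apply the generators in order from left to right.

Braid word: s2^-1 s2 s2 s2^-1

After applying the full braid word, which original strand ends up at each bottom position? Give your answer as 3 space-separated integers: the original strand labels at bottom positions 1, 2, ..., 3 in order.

Gen 1 (s2^-1): strand 2 crosses under strand 3. Perm now: [1 3 2]
Gen 2 (s2): strand 3 crosses over strand 2. Perm now: [1 2 3]
Gen 3 (s2): strand 2 crosses over strand 3. Perm now: [1 3 2]
Gen 4 (s2^-1): strand 3 crosses under strand 2. Perm now: [1 2 3]

Answer: 1 2 3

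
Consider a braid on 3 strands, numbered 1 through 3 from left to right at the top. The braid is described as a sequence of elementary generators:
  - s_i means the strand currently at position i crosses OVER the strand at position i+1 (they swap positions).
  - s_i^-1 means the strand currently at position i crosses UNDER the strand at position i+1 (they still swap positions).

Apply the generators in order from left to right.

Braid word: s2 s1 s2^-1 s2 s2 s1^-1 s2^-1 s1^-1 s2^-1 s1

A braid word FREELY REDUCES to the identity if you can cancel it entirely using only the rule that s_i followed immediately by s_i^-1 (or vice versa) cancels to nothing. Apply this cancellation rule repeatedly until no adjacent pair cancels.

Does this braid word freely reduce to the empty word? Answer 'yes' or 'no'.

Answer: no

Derivation:
Gen 1 (s2): push. Stack: [s2]
Gen 2 (s1): push. Stack: [s2 s1]
Gen 3 (s2^-1): push. Stack: [s2 s1 s2^-1]
Gen 4 (s2): cancels prior s2^-1. Stack: [s2 s1]
Gen 5 (s2): push. Stack: [s2 s1 s2]
Gen 6 (s1^-1): push. Stack: [s2 s1 s2 s1^-1]
Gen 7 (s2^-1): push. Stack: [s2 s1 s2 s1^-1 s2^-1]
Gen 8 (s1^-1): push. Stack: [s2 s1 s2 s1^-1 s2^-1 s1^-1]
Gen 9 (s2^-1): push. Stack: [s2 s1 s2 s1^-1 s2^-1 s1^-1 s2^-1]
Gen 10 (s1): push. Stack: [s2 s1 s2 s1^-1 s2^-1 s1^-1 s2^-1 s1]
Reduced word: s2 s1 s2 s1^-1 s2^-1 s1^-1 s2^-1 s1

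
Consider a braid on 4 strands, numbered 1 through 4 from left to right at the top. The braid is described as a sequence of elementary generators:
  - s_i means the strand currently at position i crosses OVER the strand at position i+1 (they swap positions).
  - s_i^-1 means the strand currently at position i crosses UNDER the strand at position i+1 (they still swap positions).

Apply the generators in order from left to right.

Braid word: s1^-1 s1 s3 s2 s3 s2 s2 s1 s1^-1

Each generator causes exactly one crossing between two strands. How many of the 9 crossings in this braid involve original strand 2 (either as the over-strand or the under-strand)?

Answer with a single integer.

Gen 1: crossing 1x2. Involves strand 2? yes. Count so far: 1
Gen 2: crossing 2x1. Involves strand 2? yes. Count so far: 2
Gen 3: crossing 3x4. Involves strand 2? no. Count so far: 2
Gen 4: crossing 2x4. Involves strand 2? yes. Count so far: 3
Gen 5: crossing 2x3. Involves strand 2? yes. Count so far: 4
Gen 6: crossing 4x3. Involves strand 2? no. Count so far: 4
Gen 7: crossing 3x4. Involves strand 2? no. Count so far: 4
Gen 8: crossing 1x4. Involves strand 2? no. Count so far: 4
Gen 9: crossing 4x1. Involves strand 2? no. Count so far: 4

Answer: 4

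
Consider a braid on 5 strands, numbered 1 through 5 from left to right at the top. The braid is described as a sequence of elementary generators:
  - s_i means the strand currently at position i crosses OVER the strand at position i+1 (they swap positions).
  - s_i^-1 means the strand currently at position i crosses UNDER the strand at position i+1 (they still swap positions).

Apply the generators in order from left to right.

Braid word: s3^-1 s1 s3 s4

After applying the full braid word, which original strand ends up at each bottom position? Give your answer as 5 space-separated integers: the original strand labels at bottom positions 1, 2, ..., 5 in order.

Answer: 2 1 3 5 4

Derivation:
Gen 1 (s3^-1): strand 3 crosses under strand 4. Perm now: [1 2 4 3 5]
Gen 2 (s1): strand 1 crosses over strand 2. Perm now: [2 1 4 3 5]
Gen 3 (s3): strand 4 crosses over strand 3. Perm now: [2 1 3 4 5]
Gen 4 (s4): strand 4 crosses over strand 5. Perm now: [2 1 3 5 4]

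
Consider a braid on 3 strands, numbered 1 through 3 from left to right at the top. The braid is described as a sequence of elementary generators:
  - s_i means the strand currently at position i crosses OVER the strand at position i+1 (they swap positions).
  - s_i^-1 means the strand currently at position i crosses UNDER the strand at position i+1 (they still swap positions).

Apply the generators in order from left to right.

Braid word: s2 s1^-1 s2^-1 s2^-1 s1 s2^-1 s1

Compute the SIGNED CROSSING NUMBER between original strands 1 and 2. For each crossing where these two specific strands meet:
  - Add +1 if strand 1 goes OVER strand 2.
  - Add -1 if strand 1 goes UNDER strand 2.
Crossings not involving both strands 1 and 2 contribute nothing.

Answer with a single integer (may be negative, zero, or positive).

Answer: 1

Derivation:
Gen 1: crossing 2x3. Both 1&2? no. Sum: 0
Gen 2: crossing 1x3. Both 1&2? no. Sum: 0
Gen 3: 1 under 2. Both 1&2? yes. Contrib: -1. Sum: -1
Gen 4: 2 under 1. Both 1&2? yes. Contrib: +1. Sum: 0
Gen 5: crossing 3x1. Both 1&2? no. Sum: 0
Gen 6: crossing 3x2. Both 1&2? no. Sum: 0
Gen 7: 1 over 2. Both 1&2? yes. Contrib: +1. Sum: 1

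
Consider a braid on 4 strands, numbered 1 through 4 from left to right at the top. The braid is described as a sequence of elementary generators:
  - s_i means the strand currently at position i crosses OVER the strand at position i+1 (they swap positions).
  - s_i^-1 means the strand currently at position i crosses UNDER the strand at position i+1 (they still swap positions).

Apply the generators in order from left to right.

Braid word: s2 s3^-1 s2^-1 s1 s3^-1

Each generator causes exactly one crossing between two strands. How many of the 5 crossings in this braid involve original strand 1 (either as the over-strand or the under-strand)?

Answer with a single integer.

Answer: 1

Derivation:
Gen 1: crossing 2x3. Involves strand 1? no. Count so far: 0
Gen 2: crossing 2x4. Involves strand 1? no. Count so far: 0
Gen 3: crossing 3x4. Involves strand 1? no. Count so far: 0
Gen 4: crossing 1x4. Involves strand 1? yes. Count so far: 1
Gen 5: crossing 3x2. Involves strand 1? no. Count so far: 1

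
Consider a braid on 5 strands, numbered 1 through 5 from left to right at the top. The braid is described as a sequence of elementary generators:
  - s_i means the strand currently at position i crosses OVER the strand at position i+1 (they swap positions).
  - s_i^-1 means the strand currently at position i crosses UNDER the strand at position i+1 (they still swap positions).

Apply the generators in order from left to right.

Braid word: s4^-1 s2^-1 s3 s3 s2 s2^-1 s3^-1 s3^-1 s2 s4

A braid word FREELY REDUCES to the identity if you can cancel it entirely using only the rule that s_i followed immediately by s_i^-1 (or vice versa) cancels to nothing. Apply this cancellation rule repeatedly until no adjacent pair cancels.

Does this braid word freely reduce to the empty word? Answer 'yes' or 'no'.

Answer: yes

Derivation:
Gen 1 (s4^-1): push. Stack: [s4^-1]
Gen 2 (s2^-1): push. Stack: [s4^-1 s2^-1]
Gen 3 (s3): push. Stack: [s4^-1 s2^-1 s3]
Gen 4 (s3): push. Stack: [s4^-1 s2^-1 s3 s3]
Gen 5 (s2): push. Stack: [s4^-1 s2^-1 s3 s3 s2]
Gen 6 (s2^-1): cancels prior s2. Stack: [s4^-1 s2^-1 s3 s3]
Gen 7 (s3^-1): cancels prior s3. Stack: [s4^-1 s2^-1 s3]
Gen 8 (s3^-1): cancels prior s3. Stack: [s4^-1 s2^-1]
Gen 9 (s2): cancels prior s2^-1. Stack: [s4^-1]
Gen 10 (s4): cancels prior s4^-1. Stack: []
Reduced word: (empty)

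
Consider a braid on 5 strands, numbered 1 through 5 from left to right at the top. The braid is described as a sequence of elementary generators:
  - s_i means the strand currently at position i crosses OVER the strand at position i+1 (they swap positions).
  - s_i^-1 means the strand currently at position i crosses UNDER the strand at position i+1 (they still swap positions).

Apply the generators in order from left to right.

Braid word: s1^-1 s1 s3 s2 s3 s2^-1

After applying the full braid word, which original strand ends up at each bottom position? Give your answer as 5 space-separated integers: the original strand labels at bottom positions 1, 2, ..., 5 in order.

Answer: 1 3 4 2 5

Derivation:
Gen 1 (s1^-1): strand 1 crosses under strand 2. Perm now: [2 1 3 4 5]
Gen 2 (s1): strand 2 crosses over strand 1. Perm now: [1 2 3 4 5]
Gen 3 (s3): strand 3 crosses over strand 4. Perm now: [1 2 4 3 5]
Gen 4 (s2): strand 2 crosses over strand 4. Perm now: [1 4 2 3 5]
Gen 5 (s3): strand 2 crosses over strand 3. Perm now: [1 4 3 2 5]
Gen 6 (s2^-1): strand 4 crosses under strand 3. Perm now: [1 3 4 2 5]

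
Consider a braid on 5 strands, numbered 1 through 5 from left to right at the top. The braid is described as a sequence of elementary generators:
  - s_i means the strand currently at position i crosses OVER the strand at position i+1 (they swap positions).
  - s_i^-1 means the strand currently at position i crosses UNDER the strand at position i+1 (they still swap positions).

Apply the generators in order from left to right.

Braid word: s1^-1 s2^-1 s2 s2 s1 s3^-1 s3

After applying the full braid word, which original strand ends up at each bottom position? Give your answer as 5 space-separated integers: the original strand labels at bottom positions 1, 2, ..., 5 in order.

Gen 1 (s1^-1): strand 1 crosses under strand 2. Perm now: [2 1 3 4 5]
Gen 2 (s2^-1): strand 1 crosses under strand 3. Perm now: [2 3 1 4 5]
Gen 3 (s2): strand 3 crosses over strand 1. Perm now: [2 1 3 4 5]
Gen 4 (s2): strand 1 crosses over strand 3. Perm now: [2 3 1 4 5]
Gen 5 (s1): strand 2 crosses over strand 3. Perm now: [3 2 1 4 5]
Gen 6 (s3^-1): strand 1 crosses under strand 4. Perm now: [3 2 4 1 5]
Gen 7 (s3): strand 4 crosses over strand 1. Perm now: [3 2 1 4 5]

Answer: 3 2 1 4 5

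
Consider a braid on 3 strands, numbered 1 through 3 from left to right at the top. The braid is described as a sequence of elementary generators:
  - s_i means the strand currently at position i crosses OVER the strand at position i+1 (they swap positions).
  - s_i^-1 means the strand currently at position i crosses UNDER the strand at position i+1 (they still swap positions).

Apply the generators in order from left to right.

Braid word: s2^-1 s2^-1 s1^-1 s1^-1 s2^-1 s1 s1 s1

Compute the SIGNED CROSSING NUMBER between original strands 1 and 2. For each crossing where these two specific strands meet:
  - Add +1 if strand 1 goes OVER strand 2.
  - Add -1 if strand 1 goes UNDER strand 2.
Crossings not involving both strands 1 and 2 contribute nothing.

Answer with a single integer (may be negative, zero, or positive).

Gen 1: crossing 2x3. Both 1&2? no. Sum: 0
Gen 2: crossing 3x2. Both 1&2? no. Sum: 0
Gen 3: 1 under 2. Both 1&2? yes. Contrib: -1. Sum: -1
Gen 4: 2 under 1. Both 1&2? yes. Contrib: +1. Sum: 0
Gen 5: crossing 2x3. Both 1&2? no. Sum: 0
Gen 6: crossing 1x3. Both 1&2? no. Sum: 0
Gen 7: crossing 3x1. Both 1&2? no. Sum: 0
Gen 8: crossing 1x3. Both 1&2? no. Sum: 0

Answer: 0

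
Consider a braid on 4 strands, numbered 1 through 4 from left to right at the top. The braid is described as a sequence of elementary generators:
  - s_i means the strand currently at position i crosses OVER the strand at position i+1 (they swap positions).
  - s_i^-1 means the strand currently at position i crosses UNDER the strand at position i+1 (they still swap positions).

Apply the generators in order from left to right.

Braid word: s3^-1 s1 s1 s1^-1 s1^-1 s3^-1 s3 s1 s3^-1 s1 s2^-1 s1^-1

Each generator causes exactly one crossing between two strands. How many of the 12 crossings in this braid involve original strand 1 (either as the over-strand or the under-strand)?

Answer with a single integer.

Answer: 7

Derivation:
Gen 1: crossing 3x4. Involves strand 1? no. Count so far: 0
Gen 2: crossing 1x2. Involves strand 1? yes. Count so far: 1
Gen 3: crossing 2x1. Involves strand 1? yes. Count so far: 2
Gen 4: crossing 1x2. Involves strand 1? yes. Count so far: 3
Gen 5: crossing 2x1. Involves strand 1? yes. Count so far: 4
Gen 6: crossing 4x3. Involves strand 1? no. Count so far: 4
Gen 7: crossing 3x4. Involves strand 1? no. Count so far: 4
Gen 8: crossing 1x2. Involves strand 1? yes. Count so far: 5
Gen 9: crossing 4x3. Involves strand 1? no. Count so far: 5
Gen 10: crossing 2x1. Involves strand 1? yes. Count so far: 6
Gen 11: crossing 2x3. Involves strand 1? no. Count so far: 6
Gen 12: crossing 1x3. Involves strand 1? yes. Count so far: 7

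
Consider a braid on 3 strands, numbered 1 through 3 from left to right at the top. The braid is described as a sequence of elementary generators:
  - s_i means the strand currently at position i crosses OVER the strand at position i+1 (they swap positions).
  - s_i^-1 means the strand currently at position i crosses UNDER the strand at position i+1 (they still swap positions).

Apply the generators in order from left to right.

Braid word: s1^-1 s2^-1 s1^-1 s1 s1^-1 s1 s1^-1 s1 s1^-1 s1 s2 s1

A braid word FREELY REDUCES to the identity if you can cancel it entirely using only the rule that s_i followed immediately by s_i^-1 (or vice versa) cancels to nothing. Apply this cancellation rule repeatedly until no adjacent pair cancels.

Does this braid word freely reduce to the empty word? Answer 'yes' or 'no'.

Gen 1 (s1^-1): push. Stack: [s1^-1]
Gen 2 (s2^-1): push. Stack: [s1^-1 s2^-1]
Gen 3 (s1^-1): push. Stack: [s1^-1 s2^-1 s1^-1]
Gen 4 (s1): cancels prior s1^-1. Stack: [s1^-1 s2^-1]
Gen 5 (s1^-1): push. Stack: [s1^-1 s2^-1 s1^-1]
Gen 6 (s1): cancels prior s1^-1. Stack: [s1^-1 s2^-1]
Gen 7 (s1^-1): push. Stack: [s1^-1 s2^-1 s1^-1]
Gen 8 (s1): cancels prior s1^-1. Stack: [s1^-1 s2^-1]
Gen 9 (s1^-1): push. Stack: [s1^-1 s2^-1 s1^-1]
Gen 10 (s1): cancels prior s1^-1. Stack: [s1^-1 s2^-1]
Gen 11 (s2): cancels prior s2^-1. Stack: [s1^-1]
Gen 12 (s1): cancels prior s1^-1. Stack: []
Reduced word: (empty)

Answer: yes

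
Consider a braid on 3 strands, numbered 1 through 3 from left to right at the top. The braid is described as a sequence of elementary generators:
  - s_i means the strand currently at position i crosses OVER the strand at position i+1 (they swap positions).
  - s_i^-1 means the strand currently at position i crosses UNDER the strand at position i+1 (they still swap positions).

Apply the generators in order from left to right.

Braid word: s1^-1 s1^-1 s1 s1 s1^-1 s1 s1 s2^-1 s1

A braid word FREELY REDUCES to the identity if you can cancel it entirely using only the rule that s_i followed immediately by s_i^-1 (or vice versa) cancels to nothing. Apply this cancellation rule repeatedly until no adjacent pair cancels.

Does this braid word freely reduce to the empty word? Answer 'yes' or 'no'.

Answer: no

Derivation:
Gen 1 (s1^-1): push. Stack: [s1^-1]
Gen 2 (s1^-1): push. Stack: [s1^-1 s1^-1]
Gen 3 (s1): cancels prior s1^-1. Stack: [s1^-1]
Gen 4 (s1): cancels prior s1^-1. Stack: []
Gen 5 (s1^-1): push. Stack: [s1^-1]
Gen 6 (s1): cancels prior s1^-1. Stack: []
Gen 7 (s1): push. Stack: [s1]
Gen 8 (s2^-1): push. Stack: [s1 s2^-1]
Gen 9 (s1): push. Stack: [s1 s2^-1 s1]
Reduced word: s1 s2^-1 s1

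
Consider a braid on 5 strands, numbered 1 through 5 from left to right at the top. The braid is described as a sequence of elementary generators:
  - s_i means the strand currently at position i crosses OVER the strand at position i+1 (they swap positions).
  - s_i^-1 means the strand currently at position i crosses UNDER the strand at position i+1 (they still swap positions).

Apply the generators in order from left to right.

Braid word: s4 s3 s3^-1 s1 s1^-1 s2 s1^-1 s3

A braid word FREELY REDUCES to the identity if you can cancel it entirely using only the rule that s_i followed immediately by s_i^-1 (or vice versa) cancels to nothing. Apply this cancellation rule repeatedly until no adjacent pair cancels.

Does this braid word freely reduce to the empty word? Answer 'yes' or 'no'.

Gen 1 (s4): push. Stack: [s4]
Gen 2 (s3): push. Stack: [s4 s3]
Gen 3 (s3^-1): cancels prior s3. Stack: [s4]
Gen 4 (s1): push. Stack: [s4 s1]
Gen 5 (s1^-1): cancels prior s1. Stack: [s4]
Gen 6 (s2): push. Stack: [s4 s2]
Gen 7 (s1^-1): push. Stack: [s4 s2 s1^-1]
Gen 8 (s3): push. Stack: [s4 s2 s1^-1 s3]
Reduced word: s4 s2 s1^-1 s3

Answer: no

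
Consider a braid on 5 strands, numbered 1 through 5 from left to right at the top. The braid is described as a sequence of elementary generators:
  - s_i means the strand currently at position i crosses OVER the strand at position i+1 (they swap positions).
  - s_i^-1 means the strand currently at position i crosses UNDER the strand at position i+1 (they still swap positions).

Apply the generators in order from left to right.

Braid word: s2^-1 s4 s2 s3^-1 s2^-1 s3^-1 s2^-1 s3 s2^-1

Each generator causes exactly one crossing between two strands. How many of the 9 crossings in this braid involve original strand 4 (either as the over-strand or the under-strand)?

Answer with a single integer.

Gen 1: crossing 2x3. Involves strand 4? no. Count so far: 0
Gen 2: crossing 4x5. Involves strand 4? yes. Count so far: 1
Gen 3: crossing 3x2. Involves strand 4? no. Count so far: 1
Gen 4: crossing 3x5. Involves strand 4? no. Count so far: 1
Gen 5: crossing 2x5. Involves strand 4? no. Count so far: 1
Gen 6: crossing 2x3. Involves strand 4? no. Count so far: 1
Gen 7: crossing 5x3. Involves strand 4? no. Count so far: 1
Gen 8: crossing 5x2. Involves strand 4? no. Count so far: 1
Gen 9: crossing 3x2. Involves strand 4? no. Count so far: 1

Answer: 1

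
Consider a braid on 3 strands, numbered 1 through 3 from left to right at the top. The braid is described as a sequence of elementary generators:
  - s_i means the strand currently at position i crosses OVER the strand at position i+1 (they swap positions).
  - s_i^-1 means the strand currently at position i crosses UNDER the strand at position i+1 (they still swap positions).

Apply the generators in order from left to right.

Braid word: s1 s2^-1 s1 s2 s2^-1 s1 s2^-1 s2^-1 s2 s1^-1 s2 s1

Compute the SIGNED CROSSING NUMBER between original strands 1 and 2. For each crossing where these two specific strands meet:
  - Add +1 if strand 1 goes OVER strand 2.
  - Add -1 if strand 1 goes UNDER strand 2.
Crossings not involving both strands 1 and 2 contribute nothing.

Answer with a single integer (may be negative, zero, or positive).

Gen 1: 1 over 2. Both 1&2? yes. Contrib: +1. Sum: 1
Gen 2: crossing 1x3. Both 1&2? no. Sum: 1
Gen 3: crossing 2x3. Both 1&2? no. Sum: 1
Gen 4: 2 over 1. Both 1&2? yes. Contrib: -1. Sum: 0
Gen 5: 1 under 2. Both 1&2? yes. Contrib: -1. Sum: -1
Gen 6: crossing 3x2. Both 1&2? no. Sum: -1
Gen 7: crossing 3x1. Both 1&2? no. Sum: -1
Gen 8: crossing 1x3. Both 1&2? no. Sum: -1
Gen 9: crossing 3x1. Both 1&2? no. Sum: -1
Gen 10: 2 under 1. Both 1&2? yes. Contrib: +1. Sum: 0
Gen 11: crossing 2x3. Both 1&2? no. Sum: 0
Gen 12: crossing 1x3. Both 1&2? no. Sum: 0

Answer: 0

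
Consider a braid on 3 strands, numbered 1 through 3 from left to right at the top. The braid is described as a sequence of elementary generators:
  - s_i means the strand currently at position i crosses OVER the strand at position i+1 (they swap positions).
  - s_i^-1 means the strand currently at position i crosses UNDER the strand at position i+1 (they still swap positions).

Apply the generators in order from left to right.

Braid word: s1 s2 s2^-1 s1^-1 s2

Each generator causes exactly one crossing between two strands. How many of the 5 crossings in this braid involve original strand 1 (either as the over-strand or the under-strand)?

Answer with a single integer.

Answer: 4

Derivation:
Gen 1: crossing 1x2. Involves strand 1? yes. Count so far: 1
Gen 2: crossing 1x3. Involves strand 1? yes. Count so far: 2
Gen 3: crossing 3x1. Involves strand 1? yes. Count so far: 3
Gen 4: crossing 2x1. Involves strand 1? yes. Count so far: 4
Gen 5: crossing 2x3. Involves strand 1? no. Count so far: 4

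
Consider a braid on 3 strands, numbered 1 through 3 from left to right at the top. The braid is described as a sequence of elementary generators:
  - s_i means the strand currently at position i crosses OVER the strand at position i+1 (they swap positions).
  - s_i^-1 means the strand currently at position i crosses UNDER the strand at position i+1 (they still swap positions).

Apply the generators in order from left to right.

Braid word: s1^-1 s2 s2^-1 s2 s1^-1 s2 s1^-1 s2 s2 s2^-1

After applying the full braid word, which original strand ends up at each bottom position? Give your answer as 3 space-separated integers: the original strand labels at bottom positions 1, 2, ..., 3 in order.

Gen 1 (s1^-1): strand 1 crosses under strand 2. Perm now: [2 1 3]
Gen 2 (s2): strand 1 crosses over strand 3. Perm now: [2 3 1]
Gen 3 (s2^-1): strand 3 crosses under strand 1. Perm now: [2 1 3]
Gen 4 (s2): strand 1 crosses over strand 3. Perm now: [2 3 1]
Gen 5 (s1^-1): strand 2 crosses under strand 3. Perm now: [3 2 1]
Gen 6 (s2): strand 2 crosses over strand 1. Perm now: [3 1 2]
Gen 7 (s1^-1): strand 3 crosses under strand 1. Perm now: [1 3 2]
Gen 8 (s2): strand 3 crosses over strand 2. Perm now: [1 2 3]
Gen 9 (s2): strand 2 crosses over strand 3. Perm now: [1 3 2]
Gen 10 (s2^-1): strand 3 crosses under strand 2. Perm now: [1 2 3]

Answer: 1 2 3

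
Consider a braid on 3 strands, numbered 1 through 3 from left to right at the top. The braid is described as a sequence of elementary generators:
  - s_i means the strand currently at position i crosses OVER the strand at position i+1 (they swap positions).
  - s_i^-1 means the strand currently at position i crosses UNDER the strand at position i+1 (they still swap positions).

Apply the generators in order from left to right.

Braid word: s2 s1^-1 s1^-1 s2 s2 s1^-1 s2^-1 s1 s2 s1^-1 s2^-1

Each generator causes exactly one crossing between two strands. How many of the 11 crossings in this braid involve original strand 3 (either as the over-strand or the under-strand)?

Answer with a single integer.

Gen 1: crossing 2x3. Involves strand 3? yes. Count so far: 1
Gen 2: crossing 1x3. Involves strand 3? yes. Count so far: 2
Gen 3: crossing 3x1. Involves strand 3? yes. Count so far: 3
Gen 4: crossing 3x2. Involves strand 3? yes. Count so far: 4
Gen 5: crossing 2x3. Involves strand 3? yes. Count so far: 5
Gen 6: crossing 1x3. Involves strand 3? yes. Count so far: 6
Gen 7: crossing 1x2. Involves strand 3? no. Count so far: 6
Gen 8: crossing 3x2. Involves strand 3? yes. Count so far: 7
Gen 9: crossing 3x1. Involves strand 3? yes. Count so far: 8
Gen 10: crossing 2x1. Involves strand 3? no. Count so far: 8
Gen 11: crossing 2x3. Involves strand 3? yes. Count so far: 9

Answer: 9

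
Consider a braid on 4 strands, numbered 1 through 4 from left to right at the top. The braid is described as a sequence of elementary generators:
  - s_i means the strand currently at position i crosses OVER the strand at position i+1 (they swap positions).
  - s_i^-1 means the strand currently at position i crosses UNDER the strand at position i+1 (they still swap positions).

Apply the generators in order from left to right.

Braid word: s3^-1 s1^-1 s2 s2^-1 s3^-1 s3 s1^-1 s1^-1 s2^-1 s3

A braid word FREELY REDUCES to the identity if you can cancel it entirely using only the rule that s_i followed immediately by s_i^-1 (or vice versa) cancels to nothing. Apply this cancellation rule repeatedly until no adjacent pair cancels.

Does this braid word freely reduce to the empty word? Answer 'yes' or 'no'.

Gen 1 (s3^-1): push. Stack: [s3^-1]
Gen 2 (s1^-1): push. Stack: [s3^-1 s1^-1]
Gen 3 (s2): push. Stack: [s3^-1 s1^-1 s2]
Gen 4 (s2^-1): cancels prior s2. Stack: [s3^-1 s1^-1]
Gen 5 (s3^-1): push. Stack: [s3^-1 s1^-1 s3^-1]
Gen 6 (s3): cancels prior s3^-1. Stack: [s3^-1 s1^-1]
Gen 7 (s1^-1): push. Stack: [s3^-1 s1^-1 s1^-1]
Gen 8 (s1^-1): push. Stack: [s3^-1 s1^-1 s1^-1 s1^-1]
Gen 9 (s2^-1): push. Stack: [s3^-1 s1^-1 s1^-1 s1^-1 s2^-1]
Gen 10 (s3): push. Stack: [s3^-1 s1^-1 s1^-1 s1^-1 s2^-1 s3]
Reduced word: s3^-1 s1^-1 s1^-1 s1^-1 s2^-1 s3

Answer: no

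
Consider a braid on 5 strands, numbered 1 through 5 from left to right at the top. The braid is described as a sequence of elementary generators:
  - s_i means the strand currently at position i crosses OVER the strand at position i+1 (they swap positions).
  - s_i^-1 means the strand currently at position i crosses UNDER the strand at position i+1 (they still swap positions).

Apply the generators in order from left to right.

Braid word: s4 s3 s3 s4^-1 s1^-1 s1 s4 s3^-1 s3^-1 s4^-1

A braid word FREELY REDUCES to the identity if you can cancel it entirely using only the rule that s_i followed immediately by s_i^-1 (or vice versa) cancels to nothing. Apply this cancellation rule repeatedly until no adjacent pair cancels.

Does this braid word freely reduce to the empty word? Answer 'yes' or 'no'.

Answer: yes

Derivation:
Gen 1 (s4): push. Stack: [s4]
Gen 2 (s3): push. Stack: [s4 s3]
Gen 3 (s3): push. Stack: [s4 s3 s3]
Gen 4 (s4^-1): push. Stack: [s4 s3 s3 s4^-1]
Gen 5 (s1^-1): push. Stack: [s4 s3 s3 s4^-1 s1^-1]
Gen 6 (s1): cancels prior s1^-1. Stack: [s4 s3 s3 s4^-1]
Gen 7 (s4): cancels prior s4^-1. Stack: [s4 s3 s3]
Gen 8 (s3^-1): cancels prior s3. Stack: [s4 s3]
Gen 9 (s3^-1): cancels prior s3. Stack: [s4]
Gen 10 (s4^-1): cancels prior s4. Stack: []
Reduced word: (empty)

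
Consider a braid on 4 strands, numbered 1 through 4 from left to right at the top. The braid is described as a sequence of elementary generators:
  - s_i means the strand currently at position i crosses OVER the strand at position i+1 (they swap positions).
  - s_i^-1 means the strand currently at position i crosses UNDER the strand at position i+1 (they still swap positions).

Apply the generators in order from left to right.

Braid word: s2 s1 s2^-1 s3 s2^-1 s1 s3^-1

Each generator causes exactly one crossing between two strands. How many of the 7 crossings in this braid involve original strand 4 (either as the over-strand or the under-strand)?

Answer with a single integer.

Answer: 3

Derivation:
Gen 1: crossing 2x3. Involves strand 4? no. Count so far: 0
Gen 2: crossing 1x3. Involves strand 4? no. Count so far: 0
Gen 3: crossing 1x2. Involves strand 4? no. Count so far: 0
Gen 4: crossing 1x4. Involves strand 4? yes. Count so far: 1
Gen 5: crossing 2x4. Involves strand 4? yes. Count so far: 2
Gen 6: crossing 3x4. Involves strand 4? yes. Count so far: 3
Gen 7: crossing 2x1. Involves strand 4? no. Count so far: 3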